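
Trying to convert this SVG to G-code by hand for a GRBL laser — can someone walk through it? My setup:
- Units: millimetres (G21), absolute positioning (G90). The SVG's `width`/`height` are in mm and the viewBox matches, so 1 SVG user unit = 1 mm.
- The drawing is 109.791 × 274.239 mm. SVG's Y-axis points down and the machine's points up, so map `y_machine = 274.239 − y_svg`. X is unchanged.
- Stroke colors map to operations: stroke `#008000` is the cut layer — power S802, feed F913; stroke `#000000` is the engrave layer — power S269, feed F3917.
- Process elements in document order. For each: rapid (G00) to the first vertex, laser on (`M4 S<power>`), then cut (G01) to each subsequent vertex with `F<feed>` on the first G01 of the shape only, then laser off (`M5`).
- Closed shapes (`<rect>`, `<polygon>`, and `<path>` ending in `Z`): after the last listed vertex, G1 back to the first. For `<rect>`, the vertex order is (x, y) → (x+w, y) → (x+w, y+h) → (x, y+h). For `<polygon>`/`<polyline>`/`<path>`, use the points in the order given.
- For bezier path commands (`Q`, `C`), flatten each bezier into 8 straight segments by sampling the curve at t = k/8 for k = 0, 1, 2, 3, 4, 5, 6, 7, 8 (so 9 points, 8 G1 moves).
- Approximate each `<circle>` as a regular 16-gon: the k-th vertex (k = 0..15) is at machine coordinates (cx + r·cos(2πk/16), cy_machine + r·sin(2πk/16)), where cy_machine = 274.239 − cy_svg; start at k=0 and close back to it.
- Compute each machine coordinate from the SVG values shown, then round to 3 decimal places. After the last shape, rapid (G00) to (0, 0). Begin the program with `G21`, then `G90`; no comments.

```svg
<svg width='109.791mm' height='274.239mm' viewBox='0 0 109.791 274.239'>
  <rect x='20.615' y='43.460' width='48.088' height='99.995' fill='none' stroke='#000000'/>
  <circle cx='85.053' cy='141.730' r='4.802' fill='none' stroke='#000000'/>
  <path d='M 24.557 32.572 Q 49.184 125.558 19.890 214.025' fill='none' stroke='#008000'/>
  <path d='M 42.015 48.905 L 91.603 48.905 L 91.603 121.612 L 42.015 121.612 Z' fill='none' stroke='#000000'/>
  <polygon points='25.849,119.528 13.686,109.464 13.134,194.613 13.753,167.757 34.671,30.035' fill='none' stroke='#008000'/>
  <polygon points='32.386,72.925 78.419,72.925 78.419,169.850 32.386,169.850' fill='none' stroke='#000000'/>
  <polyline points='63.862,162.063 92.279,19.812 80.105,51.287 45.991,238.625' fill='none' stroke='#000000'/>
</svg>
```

Since the viewBox matches the mm dimensions, user units are millimetres directly. The only transform is the Y-flip y_m = 274.239 − y_svg.

Shape 1 is a rectangle drawn with `<rect>`. Its stroke #000000 means engrave at S269, F3917. After flipping Y the toolpath is (20.615,230.779) → (68.703,230.779) → (68.703,130.784) → (20.615,130.784) → (20.615,230.779), returning to the start.

Shape 2 is a circle drawn with `<circle>`. Its stroke #000000 means engrave at S269, F3917. After flipping Y the toolpath is (89.855,132.509) → (89.489,134.347) → (88.449,135.905) → (86.891,136.945) → (85.053,137.311) → (83.215,136.945) → (81.657,135.905) → (80.617,134.347) → (80.251,132.509) → (80.617,130.671) → (81.657,129.113) → (83.215,128.073) → (85.053,127.707) → (86.891,128.073) → (88.449,129.113) → (89.489,130.671) → (89.855,132.509), returning to the start.

Shape 3 is a quadratic bezier drawn with `<path>`. Its stroke #008000 means cut at S802, F913. After flipping Y the toolpath is (24.557,241.667) → (29.871,218.491) → (33.500,195.456) → (35.445,172.563) → (35.704,149.811) → (34.278,127.200) → (31.167,104.730) → (26.371,82.401) → (19.890,60.214).

Shape 4 is a rectangle drawn with `<path>`. Its stroke #000000 means engrave at S269, F3917. After flipping Y the toolpath is (42.015,225.334) → (91.603,225.334) → (91.603,152.627) → (42.015,152.627) → (42.015,225.334), returning to the start.

Shape 5 is a closed polygon drawn with `<polygon>`. Its stroke #008000 means cut at S802, F913. After flipping Y the toolpath is (25.849,154.711) → (13.686,164.775) → (13.134,79.626) → (13.753,106.482) → (34.671,244.204) → (25.849,154.711), returning to the start.

Shape 6 is a rectangle drawn with `<polygon>`. Its stroke #000000 means engrave at S269, F3917. After flipping Y the toolpath is (32.386,201.314) → (78.419,201.314) → (78.419,104.389) → (32.386,104.389) → (32.386,201.314), returning to the start.

Shape 7 is a open polyline drawn with `<polyline>`. Its stroke #000000 means engrave at S269, F3917. After flipping Y the toolpath is (63.862,112.176) → (92.279,254.427) → (80.105,222.952) → (45.991,35.614).

G21
G90
G00 X20.615 Y230.779
M4 S269
G01 X68.703 Y230.779 F3917
G01 X68.703 Y130.784
G01 X20.615 Y130.784
G01 X20.615 Y230.779
M5
G00 X89.855 Y132.509
M4 S269
G01 X89.489 Y134.347 F3917
G01 X88.449 Y135.905
G01 X86.891 Y136.945
G01 X85.053 Y137.311
G01 X83.215 Y136.945
G01 X81.657 Y135.905
G01 X80.617 Y134.347
G01 X80.251 Y132.509
G01 X80.617 Y130.671
G01 X81.657 Y129.113
G01 X83.215 Y128.073
G01 X85.053 Y127.707
G01 X86.891 Y128.073
G01 X88.449 Y129.113
G01 X89.489 Y130.671
G01 X89.855 Y132.509
M5
G00 X24.557 Y241.667
M4 S802
G01 X29.871 Y218.491 F913
G01 X33.500 Y195.456
G01 X35.445 Y172.563
G01 X35.704 Y149.811
G01 X34.278 Y127.200
G01 X31.167 Y104.730
G01 X26.371 Y82.401
G01 X19.890 Y60.214
M5
G00 X42.015 Y225.334
M4 S269
G01 X91.603 Y225.334 F3917
G01 X91.603 Y152.627
G01 X42.015 Y152.627
G01 X42.015 Y225.334
M5
G00 X25.849 Y154.711
M4 S802
G01 X13.686 Y164.775 F913
G01 X13.134 Y79.626
G01 X13.753 Y106.482
G01 X34.671 Y244.204
G01 X25.849 Y154.711
M5
G00 X32.386 Y201.314
M4 S269
G01 X78.419 Y201.314 F3917
G01 X78.419 Y104.389
G01 X32.386 Y104.389
G01 X32.386 Y201.314
M5
G00 X63.862 Y112.176
M4 S269
G01 X92.279 Y254.427 F3917
G01 X80.105 Y222.952
G01 X45.991 Y35.614
M5
G00 X0.000 Y0.000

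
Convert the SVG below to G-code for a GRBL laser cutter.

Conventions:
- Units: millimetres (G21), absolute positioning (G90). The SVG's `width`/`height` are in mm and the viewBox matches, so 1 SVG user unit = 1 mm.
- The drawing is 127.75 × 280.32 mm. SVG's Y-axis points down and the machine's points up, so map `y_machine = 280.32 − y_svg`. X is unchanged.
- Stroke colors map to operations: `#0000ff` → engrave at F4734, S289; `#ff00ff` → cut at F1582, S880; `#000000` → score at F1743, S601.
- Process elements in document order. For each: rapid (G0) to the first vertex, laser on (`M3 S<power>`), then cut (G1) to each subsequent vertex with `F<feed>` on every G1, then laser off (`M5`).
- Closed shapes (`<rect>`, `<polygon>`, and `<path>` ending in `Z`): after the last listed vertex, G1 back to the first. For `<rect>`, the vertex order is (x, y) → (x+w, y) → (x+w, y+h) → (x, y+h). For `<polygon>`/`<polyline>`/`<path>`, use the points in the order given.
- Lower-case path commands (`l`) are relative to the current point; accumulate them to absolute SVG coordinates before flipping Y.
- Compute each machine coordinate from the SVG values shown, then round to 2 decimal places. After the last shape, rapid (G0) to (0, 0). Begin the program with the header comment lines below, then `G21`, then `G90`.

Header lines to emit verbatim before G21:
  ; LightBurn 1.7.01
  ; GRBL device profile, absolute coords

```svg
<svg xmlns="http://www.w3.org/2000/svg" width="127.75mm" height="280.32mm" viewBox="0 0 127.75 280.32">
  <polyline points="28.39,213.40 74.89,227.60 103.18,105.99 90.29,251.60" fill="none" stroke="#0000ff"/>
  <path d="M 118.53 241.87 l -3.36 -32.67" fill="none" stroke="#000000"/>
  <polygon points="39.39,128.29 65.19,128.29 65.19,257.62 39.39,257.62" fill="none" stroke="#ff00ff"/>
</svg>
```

; LightBurn 1.7.01
; GRBL device profile, absolute coords
G21
G90
G0 X28.39 Y66.92
M3 S289
G1 X74.89 Y52.72 F4734
G1 X103.18 Y174.33 F4734
G1 X90.29 Y28.72 F4734
M5
G0 X118.53 Y38.45
M3 S601
G1 X115.17 Y71.12 F1743
M5
G0 X39.39 Y152.03
M3 S880
G1 X65.19 Y152.03 F1582
G1 X65.19 Y22.70 F1582
G1 X39.39 Y22.70 F1582
G1 X39.39 Y152.03 F1582
M5
G0 X0.00 Y0.00

viewBox `0 0 127.75 280.32` with mm width/height → 1 unit = 1 mm. Flip: y_m = 280.32 − y_svg.

**Shape 1** — `<polyline>` open polyline, stroke `#0000ff` → engrave (S289, F4734). Machine vertices: (28.39,66.92) → (74.89,52.72) → (103.18,174.33) → (90.29,28.72). Open path.

**Shape 2** — `<path>` line segment, stroke `#000000` → score (S601, F1743). Machine vertices: (118.53,38.45) → (115.17,71.12). Open path.

**Shape 3** — `<polygon>` rectangle, stroke `#ff00ff` → cut (S880, F1582). Machine vertices: (39.39,152.03) → (65.19,152.03) → (65.19,22.70) → (39.39,22.70) → (39.39,152.03). Closed: final G1 returns to the first vertex.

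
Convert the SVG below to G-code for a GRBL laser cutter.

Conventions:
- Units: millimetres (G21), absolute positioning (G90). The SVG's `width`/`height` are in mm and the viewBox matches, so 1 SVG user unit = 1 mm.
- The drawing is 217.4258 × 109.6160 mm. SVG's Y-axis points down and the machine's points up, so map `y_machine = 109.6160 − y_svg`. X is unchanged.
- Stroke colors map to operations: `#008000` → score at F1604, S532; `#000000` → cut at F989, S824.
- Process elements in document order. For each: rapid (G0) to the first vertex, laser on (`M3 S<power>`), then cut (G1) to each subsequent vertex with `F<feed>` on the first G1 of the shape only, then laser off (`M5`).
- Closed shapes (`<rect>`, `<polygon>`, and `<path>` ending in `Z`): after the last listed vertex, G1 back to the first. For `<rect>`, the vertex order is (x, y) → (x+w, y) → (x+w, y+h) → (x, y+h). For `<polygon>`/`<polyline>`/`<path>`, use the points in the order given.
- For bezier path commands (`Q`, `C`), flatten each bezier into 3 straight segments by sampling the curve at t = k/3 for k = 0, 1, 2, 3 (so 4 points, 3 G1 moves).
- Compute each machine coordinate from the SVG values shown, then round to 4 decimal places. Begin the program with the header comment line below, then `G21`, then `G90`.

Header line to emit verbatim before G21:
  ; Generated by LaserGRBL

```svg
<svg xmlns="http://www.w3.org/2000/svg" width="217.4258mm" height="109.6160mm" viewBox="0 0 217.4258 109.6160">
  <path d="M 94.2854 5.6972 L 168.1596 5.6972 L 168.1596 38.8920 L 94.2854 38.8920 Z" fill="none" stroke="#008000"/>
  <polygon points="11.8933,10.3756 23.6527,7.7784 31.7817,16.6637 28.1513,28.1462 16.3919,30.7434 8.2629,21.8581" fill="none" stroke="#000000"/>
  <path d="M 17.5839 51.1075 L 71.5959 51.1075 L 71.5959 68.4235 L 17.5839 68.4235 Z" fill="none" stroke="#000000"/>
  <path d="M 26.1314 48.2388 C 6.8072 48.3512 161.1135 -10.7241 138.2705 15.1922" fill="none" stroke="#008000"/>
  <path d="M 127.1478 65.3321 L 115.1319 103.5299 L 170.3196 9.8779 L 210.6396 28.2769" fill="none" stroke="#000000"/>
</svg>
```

; Generated by LaserGRBL
G21
G90
G0 X94.2854 Y103.9188
M3 S532
G1 X168.1596 Y103.9188 F1604
G1 X168.1596 Y70.7240
G1 X94.2854 Y70.7240
G1 X94.2854 Y103.9188
M5
G0 X11.8933 Y99.2404
M3 S824
G1 X23.6527 Y101.8376 F989
G1 X31.7817 Y92.9523
G1 X28.1513 Y81.4698
G1 X16.3919 Y78.8726
G1 X8.2629 Y87.7579
G1 X11.8933 Y99.2404
M5
G0 X17.5839 Y58.5085
M3 S824
G1 X71.5959 Y58.5085 F989
G1 X71.5959 Y41.1925
G1 X17.5839 Y41.1925
G1 X17.5839 Y58.5085
M5
G0 X26.1314 Y61.3772
M3 S532
G1 X51.6922 Y75.6541 F1604
G1 X115.0556 Y97.3495
G1 X138.2705 Y94.4238
M5
G0 X127.1478 Y44.2839
M3 S824
G1 X115.1319 Y6.0861 F989
G1 X170.3196 Y99.7381
G1 X210.6396 Y81.3391
M5

1 u = 1 mm; y_m = 109.6160 − y.

[1] `<path>` rectangle, #008000→score S532 F1604: (94.2854,103.9188) → (168.1596,103.9188) → (168.1596,70.7240) → (94.2854,70.7240) → (94.2854,103.9188) (closed)

[2] `<polygon>` regular polygon, #000000→cut S824 F989: (11.8933,99.2404) → (23.6527,101.8376) → (31.7817,92.9523) → (28.1513,81.4698) → (16.3919,78.8726) → (8.2629,87.7579) → (11.8933,99.2404) (closed)

[3] `<path>` rectangle, #000000→cut S824 F989: (17.5839,58.5085) → (71.5959,58.5085) → (71.5959,41.1925) → (17.5839,41.1925) → (17.5839,58.5085) (closed)

[4] `<path>` cubic bezier, #008000→score S532 F1604: (26.1314,61.3772) → (51.6922,75.6541) → (115.0556,97.3495) → (138.2705,94.4238)

[5] `<path>` open polyline, #000000→cut S824 F989: (127.1478,44.2839) → (115.1319,6.0861) → (170.3196,99.7381) → (210.6396,81.3391)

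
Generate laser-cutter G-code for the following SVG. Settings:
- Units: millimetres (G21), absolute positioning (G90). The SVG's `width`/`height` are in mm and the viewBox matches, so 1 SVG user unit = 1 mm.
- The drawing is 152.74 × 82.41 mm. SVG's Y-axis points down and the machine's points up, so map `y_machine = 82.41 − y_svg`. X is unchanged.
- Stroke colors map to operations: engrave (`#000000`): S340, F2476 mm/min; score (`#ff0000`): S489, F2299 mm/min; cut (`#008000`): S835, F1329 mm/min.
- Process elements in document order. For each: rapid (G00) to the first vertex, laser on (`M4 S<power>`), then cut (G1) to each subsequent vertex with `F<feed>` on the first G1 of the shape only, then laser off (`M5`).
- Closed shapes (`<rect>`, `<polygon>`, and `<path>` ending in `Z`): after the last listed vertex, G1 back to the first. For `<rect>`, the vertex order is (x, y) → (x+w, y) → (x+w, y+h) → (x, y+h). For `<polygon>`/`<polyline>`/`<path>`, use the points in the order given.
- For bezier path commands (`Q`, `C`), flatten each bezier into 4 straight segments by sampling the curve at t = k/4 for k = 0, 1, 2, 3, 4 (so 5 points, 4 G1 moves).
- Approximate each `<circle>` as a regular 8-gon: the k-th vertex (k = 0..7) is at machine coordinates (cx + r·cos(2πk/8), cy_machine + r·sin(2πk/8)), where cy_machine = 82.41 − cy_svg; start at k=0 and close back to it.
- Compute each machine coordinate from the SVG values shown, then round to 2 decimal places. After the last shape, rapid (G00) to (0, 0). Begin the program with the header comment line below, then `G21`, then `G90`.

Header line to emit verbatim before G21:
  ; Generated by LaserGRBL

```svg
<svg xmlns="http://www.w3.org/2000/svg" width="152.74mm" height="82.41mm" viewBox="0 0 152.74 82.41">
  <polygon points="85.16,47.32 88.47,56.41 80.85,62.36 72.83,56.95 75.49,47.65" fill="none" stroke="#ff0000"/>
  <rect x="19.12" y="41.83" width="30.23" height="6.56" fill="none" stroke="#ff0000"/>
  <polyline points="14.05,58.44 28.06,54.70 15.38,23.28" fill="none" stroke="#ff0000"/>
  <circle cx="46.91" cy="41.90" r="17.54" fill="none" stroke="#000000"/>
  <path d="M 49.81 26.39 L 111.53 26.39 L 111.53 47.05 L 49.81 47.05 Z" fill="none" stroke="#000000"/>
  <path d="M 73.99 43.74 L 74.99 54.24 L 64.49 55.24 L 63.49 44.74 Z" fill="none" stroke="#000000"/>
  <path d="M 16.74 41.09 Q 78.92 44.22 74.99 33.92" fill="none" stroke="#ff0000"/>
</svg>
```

1 u = 1 mm; y_m = 82.41 − y.

[1] `<polygon>` regular polygon, #ff0000→score S489 F2299: (85.16,35.09) → (88.47,26.00) → (80.85,20.05) → (72.83,25.46) → (75.49,34.76) → (85.16,35.09) (closed)

[2] `<rect>` rectangle, #ff0000→score S489 F2299: (19.12,40.58) → (49.35,40.58) → (49.35,34.02) → (19.12,34.02) → (19.12,40.58) (closed)

[3] `<polyline>` open polyline, #ff0000→score S489 F2299: (14.05,23.97) → (28.06,27.71) → (15.38,59.13)

[4] `<circle>` circle, #000000→engrave S340 F2476: (64.45,40.51) → (59.31,52.91) → (46.91,58.05) → (34.51,52.91) → (29.37,40.51) → (34.51,28.11) → (46.91,22.97) → (59.31,28.11) → (64.45,40.51) (closed)

[5] `<path>` rectangle, #000000→engrave S340 F2476: (49.81,56.02) → (111.53,56.02) → (111.53,35.36) → (49.81,35.36) → (49.81,56.02) (closed)

[6] `<path>` regular polygon, #000000→engrave S340 F2476: (73.99,38.67) → (74.99,28.17) → (64.49,27.17) → (63.49,37.67) → (73.99,38.67) (closed)

[7] `<path>` quadratic bezier, #ff0000→score S489 F2299: (16.74,41.32) → (43.70,40.59) → (62.39,41.55) → (72.82,44.18) → (74.99,48.49)

; Generated by LaserGRBL
G21
G90
G00 X85.16 Y35.09
M4 S489
G1 X88.47 Y26.00 F2299
G1 X80.85 Y20.05
G1 X72.83 Y25.46
G1 X75.49 Y34.76
G1 X85.16 Y35.09
M5
G00 X19.12 Y40.58
M4 S489
G1 X49.35 Y40.58 F2299
G1 X49.35 Y34.02
G1 X19.12 Y34.02
G1 X19.12 Y40.58
M5
G00 X14.05 Y23.97
M4 S489
G1 X28.06 Y27.71 F2299
G1 X15.38 Y59.13
M5
G00 X64.45 Y40.51
M4 S340
G1 X59.31 Y52.91 F2476
G1 X46.91 Y58.05
G1 X34.51 Y52.91
G1 X29.37 Y40.51
G1 X34.51 Y28.11
G1 X46.91 Y22.97
G1 X59.31 Y28.11
G1 X64.45 Y40.51
M5
G00 X49.81 Y56.02
M4 S340
G1 X111.53 Y56.02 F2476
G1 X111.53 Y35.36
G1 X49.81 Y35.36
G1 X49.81 Y56.02
M5
G00 X73.99 Y38.67
M4 S340
G1 X74.99 Y28.17 F2476
G1 X64.49 Y27.17
G1 X63.49 Y37.67
G1 X73.99 Y38.67
M5
G00 X16.74 Y41.32
M4 S489
G1 X43.70 Y40.59 F2299
G1 X62.39 Y41.55
G1 X72.82 Y44.18
G1 X74.99 Y48.49
M5
G00 X0.00 Y0.00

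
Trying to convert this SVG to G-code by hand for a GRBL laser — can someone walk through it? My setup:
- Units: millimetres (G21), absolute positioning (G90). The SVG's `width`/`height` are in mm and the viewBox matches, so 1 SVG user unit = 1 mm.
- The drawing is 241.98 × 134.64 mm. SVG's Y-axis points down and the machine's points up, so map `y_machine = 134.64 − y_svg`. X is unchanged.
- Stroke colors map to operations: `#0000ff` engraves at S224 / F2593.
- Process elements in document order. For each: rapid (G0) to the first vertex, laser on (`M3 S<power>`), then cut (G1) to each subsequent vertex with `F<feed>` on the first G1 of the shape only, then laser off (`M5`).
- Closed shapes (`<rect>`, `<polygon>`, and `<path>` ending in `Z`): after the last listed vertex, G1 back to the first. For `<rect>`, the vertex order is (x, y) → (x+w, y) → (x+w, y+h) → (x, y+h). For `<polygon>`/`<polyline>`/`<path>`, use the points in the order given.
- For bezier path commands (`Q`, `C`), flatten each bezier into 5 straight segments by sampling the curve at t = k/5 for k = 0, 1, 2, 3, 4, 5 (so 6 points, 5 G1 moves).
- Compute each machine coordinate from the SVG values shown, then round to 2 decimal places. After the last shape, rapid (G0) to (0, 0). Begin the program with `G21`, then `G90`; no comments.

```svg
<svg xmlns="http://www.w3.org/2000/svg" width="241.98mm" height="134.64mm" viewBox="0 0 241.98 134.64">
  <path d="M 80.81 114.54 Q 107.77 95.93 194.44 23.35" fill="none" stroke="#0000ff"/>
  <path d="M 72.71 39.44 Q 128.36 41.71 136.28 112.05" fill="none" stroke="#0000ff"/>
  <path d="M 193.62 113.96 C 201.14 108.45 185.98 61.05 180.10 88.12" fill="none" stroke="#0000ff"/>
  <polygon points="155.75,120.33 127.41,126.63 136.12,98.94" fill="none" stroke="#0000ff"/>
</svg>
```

G21
G90
G0 X80.81 Y20.10
M3 S224
G1 X93.98 Y29.70 F2593
G1 X111.93 Y43.62
G1 X134.66 Y61.86
G1 X162.16 Y84.42
G1 X194.44 Y111.29
M5
G0 X72.71 Y95.20
M3 S224
G1 X93.06 Y91.57 F2593
G1 X109.59 Y82.49
G1 X122.31 Y67.97
G1 X131.20 Y48.00
G1 X136.28 Y22.59
M5
G0 X193.62 Y20.68
M3 S224
G1 X195.67 Y28.08 F2593
G1 X193.80 Y39.95
G1 X189.56 Y50.71
G1 X184.49 Y54.76
G1 X180.10 Y46.52
M5
G0 X155.75 Y14.31
M3 S224
G1 X127.41 Y8.01 F2593
G1 X136.12 Y35.70
G1 X155.75 Y14.31
M5
G0 X0.00 Y0.00

viewBox `0 0 241.98 134.64` with mm width/height → 1 unit = 1 mm. Flip: y_m = 134.64 − y_svg.

**Shape 1** — `<path>` quadratic bezier, stroke `#0000ff` → engrave (S224, F2593). Control points (SVG): P0=(80.81,114.54), P1=(107.77,95.93), P2=(194.44,23.35); sampled at t=k/5. Machine vertices: (80.81,20.10) → (93.98,29.70) → (111.93,43.62) → (134.66,61.86) → (162.16,84.42) → (194.44,111.29). Open path.

**Shape 2** — `<path>` quadratic bezier, stroke `#0000ff` → engrave (S224, F2593). Control points (SVG): P0=(72.71,39.44), P1=(128.36,41.71), P2=(136.28,112.05); sampled at t=k/5. Machine vertices: (72.71,95.20) → (93.06,91.57) → (109.59,82.49) → (122.31,67.97) → (131.20,48.00) → (136.28,22.59). Open path.

**Shape 3** — `<path>` cubic bezier, stroke `#0000ff` → engrave (S224, F2593). Control points (SVG): P0=(193.62,113.96), P1=(201.14,108.45), P2=(185.98,61.05), P3=(180.10,88.12); sampled at t=k/5. Machine vertices: (193.62,20.68) → (195.67,28.08) → (193.80,39.95) → (189.56,50.71) → (184.49,54.76) → (180.10,46.52). Open path.

**Shape 4** — `<polygon>` regular polygon, stroke `#0000ff` → engrave (S224, F2593). Machine vertices: (155.75,14.31) → (127.41,8.01) → (136.12,35.70) → (155.75,14.31). Closed: final G1 returns to the first vertex.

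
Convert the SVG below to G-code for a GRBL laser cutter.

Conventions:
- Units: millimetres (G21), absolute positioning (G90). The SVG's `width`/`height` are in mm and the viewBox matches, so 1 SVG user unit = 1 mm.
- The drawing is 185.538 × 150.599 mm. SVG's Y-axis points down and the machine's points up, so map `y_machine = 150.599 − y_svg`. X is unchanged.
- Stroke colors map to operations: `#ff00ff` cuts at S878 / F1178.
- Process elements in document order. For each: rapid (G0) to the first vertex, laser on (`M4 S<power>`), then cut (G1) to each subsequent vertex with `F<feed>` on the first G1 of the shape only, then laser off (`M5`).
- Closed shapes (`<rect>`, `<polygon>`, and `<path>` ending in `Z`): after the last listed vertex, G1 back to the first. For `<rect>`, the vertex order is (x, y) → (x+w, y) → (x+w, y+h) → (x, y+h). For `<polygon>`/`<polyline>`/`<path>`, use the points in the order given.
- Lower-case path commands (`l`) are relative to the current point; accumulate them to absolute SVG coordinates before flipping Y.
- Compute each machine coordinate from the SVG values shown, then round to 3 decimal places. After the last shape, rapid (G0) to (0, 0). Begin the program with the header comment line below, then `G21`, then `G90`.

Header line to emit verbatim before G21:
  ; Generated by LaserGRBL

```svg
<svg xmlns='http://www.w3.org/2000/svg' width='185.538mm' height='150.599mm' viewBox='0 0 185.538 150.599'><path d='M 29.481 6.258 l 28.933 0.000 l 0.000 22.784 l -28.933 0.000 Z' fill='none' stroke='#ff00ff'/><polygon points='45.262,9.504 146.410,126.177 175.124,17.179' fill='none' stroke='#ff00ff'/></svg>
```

; Generated by LaserGRBL
G21
G90
G0 X29.481 Y144.341
M4 S878
G1 X58.414 Y144.341 F1178
G1 X58.414 Y121.557
G1 X29.481 Y121.557
G1 X29.481 Y144.341
M5
G0 X45.262 Y141.095
M4 S878
G1 X146.410 Y24.422 F1178
G1 X175.124 Y133.420
G1 X45.262 Y141.095
M5
G0 X0.000 Y0.000

Since the viewBox matches the mm dimensions, user units are millimetres directly. The only transform is the Y-flip y_m = 150.599 − y_svg.

Shape 1 is a rectangle drawn with `<path>`. Its stroke #ff00ff means cut at S878, F1178. After flipping Y the toolpath is (29.481,144.341) → (58.414,144.341) → (58.414,121.557) → (29.481,121.557) → (29.481,144.341), returning to the start.

Shape 2 is a closed polygon drawn with `<polygon>`. Its stroke #ff00ff means cut at S878, F1178. After flipping Y the toolpath is (45.262,141.095) → (146.410,24.422) → (175.124,133.420) → (45.262,141.095), returning to the start.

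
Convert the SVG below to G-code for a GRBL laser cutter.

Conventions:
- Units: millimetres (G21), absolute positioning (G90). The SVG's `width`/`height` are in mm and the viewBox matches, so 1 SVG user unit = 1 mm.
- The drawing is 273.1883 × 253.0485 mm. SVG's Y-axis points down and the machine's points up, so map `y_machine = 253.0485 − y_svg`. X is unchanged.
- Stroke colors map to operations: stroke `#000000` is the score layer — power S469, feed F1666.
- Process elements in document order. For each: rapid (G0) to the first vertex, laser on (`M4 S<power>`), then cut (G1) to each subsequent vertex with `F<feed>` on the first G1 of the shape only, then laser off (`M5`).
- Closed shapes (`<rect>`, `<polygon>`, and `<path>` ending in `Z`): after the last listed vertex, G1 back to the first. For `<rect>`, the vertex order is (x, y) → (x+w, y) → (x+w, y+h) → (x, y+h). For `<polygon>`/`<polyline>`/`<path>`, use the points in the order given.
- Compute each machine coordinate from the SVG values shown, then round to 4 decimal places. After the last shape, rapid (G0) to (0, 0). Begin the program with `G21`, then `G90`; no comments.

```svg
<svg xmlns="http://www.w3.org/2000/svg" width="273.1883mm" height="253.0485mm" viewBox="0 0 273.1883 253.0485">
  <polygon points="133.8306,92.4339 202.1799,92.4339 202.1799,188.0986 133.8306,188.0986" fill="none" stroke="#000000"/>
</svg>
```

G21
G90
G0 X133.8306 Y160.6146
M4 S469
G1 X202.1799 Y160.6146 F1666
G1 X202.1799 Y64.9499
G1 X133.8306 Y64.9499
G1 X133.8306 Y160.6146
M5
G0 X0.0000 Y0.0000

Since the viewBox matches the mm dimensions, user units are millimetres directly. The only transform is the Y-flip y_m = 253.0485 − y_svg.

Shape 1 is a rectangle drawn with `<polygon>`. Its stroke #000000 means score at S469, F1666. After flipping Y the toolpath is (133.8306,160.6146) → (202.1799,160.6146) → (202.1799,64.9499) → (133.8306,64.9499) → (133.8306,160.6146), returning to the start.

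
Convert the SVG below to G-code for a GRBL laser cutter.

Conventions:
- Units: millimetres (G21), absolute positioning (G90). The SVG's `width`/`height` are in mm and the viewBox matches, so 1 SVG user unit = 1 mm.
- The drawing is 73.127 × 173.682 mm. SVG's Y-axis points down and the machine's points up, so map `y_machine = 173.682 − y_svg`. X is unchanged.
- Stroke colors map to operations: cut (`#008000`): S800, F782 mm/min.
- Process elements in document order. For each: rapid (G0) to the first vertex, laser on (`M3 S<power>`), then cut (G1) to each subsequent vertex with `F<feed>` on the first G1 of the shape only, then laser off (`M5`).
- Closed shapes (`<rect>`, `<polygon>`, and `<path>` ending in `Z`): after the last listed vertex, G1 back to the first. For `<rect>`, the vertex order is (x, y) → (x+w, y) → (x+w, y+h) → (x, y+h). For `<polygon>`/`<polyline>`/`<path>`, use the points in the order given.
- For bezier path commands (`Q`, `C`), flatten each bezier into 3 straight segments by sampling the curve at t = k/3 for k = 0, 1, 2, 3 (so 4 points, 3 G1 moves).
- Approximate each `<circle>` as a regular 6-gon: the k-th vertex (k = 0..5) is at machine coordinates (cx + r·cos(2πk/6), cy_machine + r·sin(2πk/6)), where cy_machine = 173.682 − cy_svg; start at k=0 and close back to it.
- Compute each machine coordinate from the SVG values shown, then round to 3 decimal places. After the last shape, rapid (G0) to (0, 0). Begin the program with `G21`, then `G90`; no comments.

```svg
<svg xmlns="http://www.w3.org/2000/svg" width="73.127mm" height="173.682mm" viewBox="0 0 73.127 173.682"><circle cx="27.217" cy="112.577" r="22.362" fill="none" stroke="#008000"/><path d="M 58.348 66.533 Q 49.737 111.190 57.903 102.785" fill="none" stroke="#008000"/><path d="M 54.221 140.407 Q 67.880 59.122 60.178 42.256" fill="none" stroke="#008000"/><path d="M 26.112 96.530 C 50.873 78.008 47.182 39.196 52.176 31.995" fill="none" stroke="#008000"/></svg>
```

viewBox `0 0 73.127 173.682` with mm width/height → 1 unit = 1 mm. Flip: y_m = 173.682 − y_svg.

**Shape 1** — `<circle>` circle, stroke `#008000` → cut (S800, F782). Machine vertices: (49.579,61.105) → (38.398,80.471) → (16.036,80.471) → (4.855,61.105) → (16.036,41.739) → (38.398,41.739) → (49.579,61.105). Closed: final G1 returns to the first vertex.

**Shape 2** — `<path>` quadratic bezier, stroke `#008000` → cut (S800, F782). Control points (SVG): P0=(58.348,66.533), P1=(49.737,111.190), P2=(57.903,102.785); sampled at t=k/3. Machine vertices: (58.348,107.149) → (54.471,83.273) → (54.323,71.189) → (57.903,70.897). Open path.

**Shape 3** — `<path>` quadratic bezier, stroke `#008000` → cut (S800, F782). Control points (SVG): P0=(54.221,140.407), P1=(67.880,59.122), P2=(60.178,42.256); sampled at t=k/3. Machine vertices: (54.221,33.275) → (60.954,80.307) → (62.939,113.024) → (60.178,131.426). Open path.

**Shape 4** — `<path>` cubic bezier, stroke `#008000` → cut (S800, F782). Control points (SVG): P0=(26.112,96.530), P1=(50.873,78.008), P2=(47.182,39.196), P3=(52.176,31.995); sampled at t=k/3. Machine vertices: (26.112,77.152) → (42.764,100.515) → (48.702,125.871) → (52.176,141.687). Open path.

G21
G90
G0 X49.579 Y61.105
M3 S800
G1 X38.398 Y80.471 F782
G1 X16.036 Y80.471
G1 X4.855 Y61.105
G1 X16.036 Y41.739
G1 X38.398 Y41.739
G1 X49.579 Y61.105
M5
G0 X58.348 Y107.149
M3 S800
G1 X54.471 Y83.273 F782
G1 X54.323 Y71.189
G1 X57.903 Y70.897
M5
G0 X54.221 Y33.275
M3 S800
G1 X60.954 Y80.307 F782
G1 X62.939 Y113.024
G1 X60.178 Y131.426
M5
G0 X26.112 Y77.152
M3 S800
G1 X42.764 Y100.515 F782
G1 X48.702 Y125.871
G1 X52.176 Y141.687
M5
G0 X0.000 Y0.000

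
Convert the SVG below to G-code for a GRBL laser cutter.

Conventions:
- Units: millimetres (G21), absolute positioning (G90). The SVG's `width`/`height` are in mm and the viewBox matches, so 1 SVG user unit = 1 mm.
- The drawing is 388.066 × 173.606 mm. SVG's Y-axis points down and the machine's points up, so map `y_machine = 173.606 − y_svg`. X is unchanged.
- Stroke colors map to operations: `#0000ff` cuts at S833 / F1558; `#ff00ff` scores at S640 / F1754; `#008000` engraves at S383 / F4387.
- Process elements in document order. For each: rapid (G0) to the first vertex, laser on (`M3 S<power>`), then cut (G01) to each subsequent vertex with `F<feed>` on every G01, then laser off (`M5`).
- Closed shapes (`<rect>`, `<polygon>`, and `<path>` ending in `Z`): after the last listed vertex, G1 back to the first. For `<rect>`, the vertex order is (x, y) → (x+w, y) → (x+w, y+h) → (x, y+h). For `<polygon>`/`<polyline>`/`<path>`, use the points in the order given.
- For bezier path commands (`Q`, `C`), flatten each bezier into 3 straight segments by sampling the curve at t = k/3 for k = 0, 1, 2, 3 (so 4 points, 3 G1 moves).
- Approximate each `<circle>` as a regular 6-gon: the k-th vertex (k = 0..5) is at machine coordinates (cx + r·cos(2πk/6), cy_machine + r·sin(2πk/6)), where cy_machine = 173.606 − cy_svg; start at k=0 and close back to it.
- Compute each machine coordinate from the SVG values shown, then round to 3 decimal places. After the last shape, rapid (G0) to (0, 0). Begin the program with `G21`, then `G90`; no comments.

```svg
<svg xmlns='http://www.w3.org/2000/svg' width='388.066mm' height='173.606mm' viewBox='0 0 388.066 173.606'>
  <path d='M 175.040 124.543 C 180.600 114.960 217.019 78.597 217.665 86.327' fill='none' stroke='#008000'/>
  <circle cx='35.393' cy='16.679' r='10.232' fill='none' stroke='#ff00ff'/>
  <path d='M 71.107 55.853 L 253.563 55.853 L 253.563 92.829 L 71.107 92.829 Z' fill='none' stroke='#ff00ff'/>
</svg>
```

1 u = 1 mm; y_m = 173.606 − y.

[1] `<path>` cubic bezier, #008000→engrave S383 F4387: (175.040,49.063) → (188.418,64.948) → (207.563,82.936) → (217.665,87.279)

[2] `<circle>` circle, #ff00ff→score S640 F1754: (45.625,156.927) → (40.509,165.788) → (30.277,165.788) → (25.161,156.927) → (30.277,148.066) → (40.509,148.066) → (45.625,156.927) (closed)

[3] `<path>` rectangle, #ff00ff→score S640 F1754: (71.107,117.753) → (253.563,117.753) → (253.563,80.777) → (71.107,80.777) → (71.107,117.753) (closed)

G21
G90
G0 X175.040 Y49.063
M3 S383
G01 X188.418 Y64.948 F4387
G01 X207.563 Y82.936 F4387
G01 X217.665 Y87.279 F4387
M5
G0 X45.625 Y156.927
M3 S640
G01 X40.509 Y165.788 F1754
G01 X30.277 Y165.788 F1754
G01 X25.161 Y156.927 F1754
G01 X30.277 Y148.066 F1754
G01 X40.509 Y148.066 F1754
G01 X45.625 Y156.927 F1754
M5
G0 X71.107 Y117.753
M3 S640
G01 X253.563 Y117.753 F1754
G01 X253.563 Y80.777 F1754
G01 X71.107 Y80.777 F1754
G01 X71.107 Y117.753 F1754
M5
G0 X0.000 Y0.000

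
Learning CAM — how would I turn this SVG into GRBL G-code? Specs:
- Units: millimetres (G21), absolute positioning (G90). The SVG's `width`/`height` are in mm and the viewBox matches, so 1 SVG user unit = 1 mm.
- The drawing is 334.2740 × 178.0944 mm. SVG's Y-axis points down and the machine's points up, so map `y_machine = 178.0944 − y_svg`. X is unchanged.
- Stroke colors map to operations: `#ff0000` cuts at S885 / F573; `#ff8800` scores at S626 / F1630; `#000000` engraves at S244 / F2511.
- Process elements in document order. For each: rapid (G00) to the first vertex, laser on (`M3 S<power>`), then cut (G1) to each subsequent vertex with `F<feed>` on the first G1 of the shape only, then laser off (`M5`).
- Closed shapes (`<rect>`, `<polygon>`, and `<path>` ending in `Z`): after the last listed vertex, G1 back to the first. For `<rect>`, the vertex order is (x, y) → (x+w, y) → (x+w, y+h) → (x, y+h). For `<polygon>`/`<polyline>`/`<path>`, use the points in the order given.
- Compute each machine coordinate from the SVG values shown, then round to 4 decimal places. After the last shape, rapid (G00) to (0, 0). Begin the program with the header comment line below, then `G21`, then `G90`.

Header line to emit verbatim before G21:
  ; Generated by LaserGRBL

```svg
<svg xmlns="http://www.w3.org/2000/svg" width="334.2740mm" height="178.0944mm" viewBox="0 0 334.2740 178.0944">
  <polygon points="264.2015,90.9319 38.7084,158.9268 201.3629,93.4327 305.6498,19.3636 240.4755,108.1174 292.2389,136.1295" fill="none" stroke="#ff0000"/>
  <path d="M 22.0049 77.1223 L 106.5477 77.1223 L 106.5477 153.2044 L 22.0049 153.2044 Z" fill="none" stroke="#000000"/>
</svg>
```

1 u = 1 mm; y_m = 178.0944 − y.

[1] `<polygon>` closed polygon, #ff0000→cut S885 F573: (264.2015,87.1625) → (38.7084,19.1676) → (201.3629,84.6617) → (305.6498,158.7308) → (240.4755,69.9770) → (292.2389,41.9649) → (264.2015,87.1625) (closed)

[2] `<path>` rectangle, #000000→engrave S244 F2511: (22.0049,100.9721) → (106.5477,100.9721) → (106.5477,24.8900) → (22.0049,24.8900) → (22.0049,100.9721) (closed)

; Generated by LaserGRBL
G21
G90
G00 X264.2015 Y87.1625
M3 S885
G1 X38.7084 Y19.1676 F573
G1 X201.3629 Y84.6617
G1 X305.6498 Y158.7308
G1 X240.4755 Y69.9770
G1 X292.2389 Y41.9649
G1 X264.2015 Y87.1625
M5
G00 X22.0049 Y100.9721
M3 S244
G1 X106.5477 Y100.9721 F2511
G1 X106.5477 Y24.8900
G1 X22.0049 Y24.8900
G1 X22.0049 Y100.9721
M5
G00 X0.0000 Y0.0000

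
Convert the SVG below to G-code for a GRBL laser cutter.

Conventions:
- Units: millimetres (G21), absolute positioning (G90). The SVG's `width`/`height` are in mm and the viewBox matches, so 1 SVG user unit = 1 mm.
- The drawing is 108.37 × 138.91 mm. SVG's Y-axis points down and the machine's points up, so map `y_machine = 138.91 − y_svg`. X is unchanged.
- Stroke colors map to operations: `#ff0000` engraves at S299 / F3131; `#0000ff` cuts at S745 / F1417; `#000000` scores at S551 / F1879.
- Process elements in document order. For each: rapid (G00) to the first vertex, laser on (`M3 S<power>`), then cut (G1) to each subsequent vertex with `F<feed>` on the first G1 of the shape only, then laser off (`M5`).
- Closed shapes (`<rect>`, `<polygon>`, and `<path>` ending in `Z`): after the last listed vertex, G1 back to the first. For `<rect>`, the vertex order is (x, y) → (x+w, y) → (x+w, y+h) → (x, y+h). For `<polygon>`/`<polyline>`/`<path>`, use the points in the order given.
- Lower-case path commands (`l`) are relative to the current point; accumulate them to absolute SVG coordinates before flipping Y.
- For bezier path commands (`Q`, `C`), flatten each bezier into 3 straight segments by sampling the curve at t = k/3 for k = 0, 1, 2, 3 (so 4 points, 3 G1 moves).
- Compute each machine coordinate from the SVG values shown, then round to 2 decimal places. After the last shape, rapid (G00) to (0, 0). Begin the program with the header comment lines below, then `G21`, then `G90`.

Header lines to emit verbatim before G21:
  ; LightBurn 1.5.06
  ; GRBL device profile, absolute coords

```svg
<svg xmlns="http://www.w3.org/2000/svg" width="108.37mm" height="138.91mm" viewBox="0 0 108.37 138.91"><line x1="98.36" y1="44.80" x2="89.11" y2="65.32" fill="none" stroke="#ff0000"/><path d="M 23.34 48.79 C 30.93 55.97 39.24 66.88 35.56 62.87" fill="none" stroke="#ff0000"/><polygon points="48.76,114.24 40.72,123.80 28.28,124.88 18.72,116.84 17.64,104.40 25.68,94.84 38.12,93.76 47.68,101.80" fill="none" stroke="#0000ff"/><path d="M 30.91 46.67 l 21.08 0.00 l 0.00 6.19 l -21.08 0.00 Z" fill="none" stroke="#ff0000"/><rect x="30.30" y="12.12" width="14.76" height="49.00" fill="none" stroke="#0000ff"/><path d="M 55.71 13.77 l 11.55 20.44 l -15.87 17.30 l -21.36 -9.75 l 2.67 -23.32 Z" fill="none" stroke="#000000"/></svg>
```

viewBox `0 0 108.37 138.91` with mm width/height → 1 unit = 1 mm. Flip: y_m = 138.91 − y_svg.

**Shape 1** — `<line>` line segment, stroke `#ff0000` → engrave (S299, F3131). Machine vertices: (98.36,94.11) → (89.11,73.59). Open path.

**Shape 2** — `<path>` cubic bezier, stroke `#ff0000` → engrave (S299, F3131). Control points (SVG): P0=(23.34,48.79), P1=(30.93,55.97), P2=(39.24,66.88), P3=(35.56,62.87); sampled at t=k/3. Machine vertices: (23.34,90.12) → (30.70,82.39) → (35.71,76.31) → (35.56,76.04). Open path.

**Shape 3** — `<polygon>` regular polygon, stroke `#0000ff` → cut (S745, F1417). Machine vertices: (48.76,24.67) → (40.72,15.11) → (28.28,14.03) → (18.72,22.07) → (17.64,34.51) → (25.68,44.07) → (38.12,45.15) → (47.68,37.11) → (48.76,24.67). Closed: final G1 returns to the first vertex.

**Shape 4** — `<path>` rectangle, stroke `#ff0000` → engrave (S299, F3131). Machine vertices: (30.91,92.24) → (51.99,92.24) → (51.99,86.05) → (30.91,86.05) → (30.91,92.24). Closed: final G1 returns to the first vertex.

**Shape 5** — `<rect>` rectangle, stroke `#0000ff` → cut (S745, F1417). Machine vertices: (30.30,126.79) → (45.06,126.79) → (45.06,77.79) → (30.30,77.79) → (30.30,126.79). Closed: final G1 returns to the first vertex.

**Shape 6** — `<path>` regular polygon, stroke `#000000` → score (S551, F1879). Machine vertices: (55.71,125.14) → (67.26,104.70) → (51.39,87.40) → (30.03,97.15) → (32.70,120.47) → (55.71,125.14). Closed: final G1 returns to the first vertex.

; LightBurn 1.5.06
; GRBL device profile, absolute coords
G21
G90
G00 X98.36 Y94.11
M3 S299
G1 X89.11 Y73.59 F3131
M5
G00 X23.34 Y90.12
M3 S299
G1 X30.70 Y82.39 F3131
G1 X35.71 Y76.31
G1 X35.56 Y76.04
M5
G00 X48.76 Y24.67
M3 S745
G1 X40.72 Y15.11 F1417
G1 X28.28 Y14.03
G1 X18.72 Y22.07
G1 X17.64 Y34.51
G1 X25.68 Y44.07
G1 X38.12 Y45.15
G1 X47.68 Y37.11
G1 X48.76 Y24.67
M5
G00 X30.91 Y92.24
M3 S299
G1 X51.99 Y92.24 F3131
G1 X51.99 Y86.05
G1 X30.91 Y86.05
G1 X30.91 Y92.24
M5
G00 X30.30 Y126.79
M3 S745
G1 X45.06 Y126.79 F1417
G1 X45.06 Y77.79
G1 X30.30 Y77.79
G1 X30.30 Y126.79
M5
G00 X55.71 Y125.14
M3 S551
G1 X67.26 Y104.70 F1879
G1 X51.39 Y87.40
G1 X30.03 Y97.15
G1 X32.70 Y120.47
G1 X55.71 Y125.14
M5
G00 X0.00 Y0.00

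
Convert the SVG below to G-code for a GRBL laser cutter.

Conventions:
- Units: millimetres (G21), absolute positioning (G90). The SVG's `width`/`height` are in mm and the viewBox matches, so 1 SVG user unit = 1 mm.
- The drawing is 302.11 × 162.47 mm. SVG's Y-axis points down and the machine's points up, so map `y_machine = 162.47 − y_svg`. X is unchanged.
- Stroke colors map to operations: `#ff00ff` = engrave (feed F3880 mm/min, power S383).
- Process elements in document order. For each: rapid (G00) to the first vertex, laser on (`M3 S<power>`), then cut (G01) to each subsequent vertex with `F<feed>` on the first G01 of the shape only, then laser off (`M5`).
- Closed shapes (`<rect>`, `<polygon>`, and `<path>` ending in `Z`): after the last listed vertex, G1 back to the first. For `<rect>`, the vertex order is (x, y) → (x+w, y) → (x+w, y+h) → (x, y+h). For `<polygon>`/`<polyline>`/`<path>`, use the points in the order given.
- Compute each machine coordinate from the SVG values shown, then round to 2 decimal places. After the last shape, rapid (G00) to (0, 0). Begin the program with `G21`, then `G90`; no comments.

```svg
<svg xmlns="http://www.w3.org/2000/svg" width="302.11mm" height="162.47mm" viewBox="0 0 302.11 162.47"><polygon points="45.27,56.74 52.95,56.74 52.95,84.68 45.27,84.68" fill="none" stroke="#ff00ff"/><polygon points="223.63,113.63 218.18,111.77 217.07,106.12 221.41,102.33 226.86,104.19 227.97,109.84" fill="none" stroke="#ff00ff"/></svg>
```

G21
G90
G00 X45.27 Y105.73
M3 S383
G01 X52.95 Y105.73 F3880
G01 X52.95 Y77.79
G01 X45.27 Y77.79
G01 X45.27 Y105.73
M5
G00 X223.63 Y48.84
M3 S383
G01 X218.18 Y50.70 F3880
G01 X217.07 Y56.35
G01 X221.41 Y60.14
G01 X226.86 Y58.28
G01 X227.97 Y52.63
G01 X223.63 Y48.84
M5
G00 X0.00 Y0.00

1 u = 1 mm; y_m = 162.47 − y.

[1] `<polygon>` rectangle, #ff00ff→engrave S383 F3880: (45.27,105.73) → (52.95,105.73) → (52.95,77.79) → (45.27,77.79) → (45.27,105.73) (closed)

[2] `<polygon>` regular polygon, #ff00ff→engrave S383 F3880: (223.63,48.84) → (218.18,50.70) → (217.07,56.35) → (221.41,60.14) → (226.86,58.28) → (227.97,52.63) → (223.63,48.84) (closed)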